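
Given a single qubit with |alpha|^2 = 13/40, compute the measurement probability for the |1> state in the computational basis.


|alpha|^2 = 13/40 = 0.3250
|beta|^2 = 1 - 13/40 = 27/40 = 0.6750
P(|1>) = |beta|^2 = 0.6750

0.6750


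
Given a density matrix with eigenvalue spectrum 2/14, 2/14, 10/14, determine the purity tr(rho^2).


tr(rho^2) = sum of eigenvalues squared
= (2/14)^2 + (2/14)^2 + (10/14)^2
= (4 + 4 + 100) / 196
= 108/196
= 0.5510

0.5510


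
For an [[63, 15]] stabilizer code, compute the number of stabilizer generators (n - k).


For an [[n,k]] stabilizer code:
Number of stabilizer generators = n - k
= 63 - 15
= 48

48


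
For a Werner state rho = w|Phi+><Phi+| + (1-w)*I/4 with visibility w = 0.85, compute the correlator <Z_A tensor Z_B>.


|Phi+> = (|00> + |11>)/sqrt(2)
For the pure Bell state, <Z_A Z_B> = +1 (Bell-state Pauli correlator).
The maximally-mixed part I/4 has tr(I/4 * P tensor P) = 0 for any traceless Pauli P.
So <Z_A Z_B>_rho = w * (+1) + (1 - w) * 0
= 0.85 * (+1)
= 0.8500

0.8500


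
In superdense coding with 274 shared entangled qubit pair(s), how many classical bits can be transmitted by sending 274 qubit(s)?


Superdense coding allows 2 classical bits per shared entangled pair.
274 pair(s) -> 2 * 274 = 548 classical bits

548


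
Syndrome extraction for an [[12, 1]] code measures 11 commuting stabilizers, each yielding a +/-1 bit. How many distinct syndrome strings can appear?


Each stabilizer generator gives a binary (+1 or -1) measurement outcome.
With 11 independent generators:
Total syndromes = 2^11
= 2048

2048


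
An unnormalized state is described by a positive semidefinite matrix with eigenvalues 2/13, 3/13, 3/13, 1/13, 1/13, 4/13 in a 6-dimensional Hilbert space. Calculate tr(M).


tr(M) = sum of eigenvalues
= 2/13 + 3/13 + 3/13 + 1/13 + 1/13 + 4/13
= 14/13
= 1.0769

1.0769


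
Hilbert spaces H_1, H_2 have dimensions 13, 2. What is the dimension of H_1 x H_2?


dim(H_1 x H_2) = 13 * 2
= 26

26


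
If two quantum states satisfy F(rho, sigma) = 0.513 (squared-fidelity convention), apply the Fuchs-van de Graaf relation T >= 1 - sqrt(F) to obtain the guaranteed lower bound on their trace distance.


Fuchs-van de Graaf (squared-fidelity convention): 1 - sqrt(F) <= T <= sqrt(1 - F).
Lower bound: T >= 1 - sqrt(F)
sqrt(F) = sqrt(0.513) = 0.7162
T >= 1 - 0.7162
T >= 0.2838

0.2838


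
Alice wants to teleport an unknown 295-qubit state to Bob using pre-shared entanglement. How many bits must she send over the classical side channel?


Quantum teleportation requires 2 classical bits per qubit teleported.
295 qubit(s) -> 2 * 295 = 590 classical bits

590


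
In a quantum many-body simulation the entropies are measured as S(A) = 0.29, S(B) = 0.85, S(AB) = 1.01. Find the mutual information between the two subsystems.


I(A:B) = S(A) + S(B) - S(AB)
= 0.29 + 0.85 - 1.01
= 0.1300

0.1300


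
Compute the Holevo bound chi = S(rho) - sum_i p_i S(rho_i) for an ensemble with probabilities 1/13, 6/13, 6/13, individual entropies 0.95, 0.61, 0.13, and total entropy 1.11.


chi = S(rho) - sum_i p_i * S(rho_i)
Weighted entropy = 1/13 * 0.95 + 6/13 * 0.61 + 6/13 * 0.13
= 0.4146
chi = 1.11 - 0.4146
= 0.6954

0.6954


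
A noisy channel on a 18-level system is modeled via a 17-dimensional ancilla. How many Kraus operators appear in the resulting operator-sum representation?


Tracing out the environment in an orthonormal basis {|i>_E} gives Kraus operators K_i = <i|_E U |0>_E.
Number of Kraus operators = dim(H_env) = d_env
= 17

17


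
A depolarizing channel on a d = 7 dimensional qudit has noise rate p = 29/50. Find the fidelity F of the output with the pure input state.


F = (1-p) + p/d
= (1 - 0.5800) + 0.5800/7
= 0.4200 + 0.0829
= 0.5029

0.5029


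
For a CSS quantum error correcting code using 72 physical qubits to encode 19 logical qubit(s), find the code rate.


Code rate R = k/n
= 19/72
= 0.2639

0.2639


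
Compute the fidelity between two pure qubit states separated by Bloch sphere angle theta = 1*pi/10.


For states separated by angle theta on Bloch sphere:
F = cos^2(theta/2)
theta = 1*pi/10 = 0.3142
theta/2 = 0.1571
cos(theta/2) = 0.9877
F = 0.9755

0.9755


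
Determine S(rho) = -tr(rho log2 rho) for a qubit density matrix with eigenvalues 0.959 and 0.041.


S = -p*log2(p) - (1-p)*log2(1-p)
p = 0.9590, 1-p = 0.0410
= -0.9590 * log2(0.9590) - 0.0410 * log2(0.0410)
= -(-0.0579) - (-0.1889)
= 0.2469

0.2469


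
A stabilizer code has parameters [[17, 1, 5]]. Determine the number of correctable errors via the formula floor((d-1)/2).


Code parameters: [[17, 1, 5]], distance d = 5.
Number of correctable errors = floor((d-1)/2)
= floor((5 - 1)/2)
= floor(4/2)
= 2

2


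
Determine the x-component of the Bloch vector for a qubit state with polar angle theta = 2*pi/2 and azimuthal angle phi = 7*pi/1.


theta = 3.1416, phi = 21.9911
r_x = sin(theta)*cos(phi) = 0.0000 * -1.0000
r_x = 0.0000

0.0000


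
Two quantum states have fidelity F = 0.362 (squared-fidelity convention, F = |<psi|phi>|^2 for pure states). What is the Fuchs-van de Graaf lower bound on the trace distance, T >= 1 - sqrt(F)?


Fuchs-van de Graaf (squared-fidelity convention): 1 - sqrt(F) <= T <= sqrt(1 - F).
Lower bound: T >= 1 - sqrt(F)
sqrt(F) = sqrt(0.362) = 0.6017
T >= 1 - 0.6017
T >= 0.3983

0.3983


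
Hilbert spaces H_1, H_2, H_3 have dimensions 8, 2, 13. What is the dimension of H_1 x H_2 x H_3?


dim(H_1 x H_2 x H_3) = 8 * 2 * 13
= 16 * 13
= 208

208


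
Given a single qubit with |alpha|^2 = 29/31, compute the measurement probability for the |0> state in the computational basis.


|alpha|^2 = 29/31 = 0.9355
|beta|^2 = 1 - 29/31 = 2/31 = 0.0645
P(|0>) = |alpha|^2 = 0.9355

0.9355


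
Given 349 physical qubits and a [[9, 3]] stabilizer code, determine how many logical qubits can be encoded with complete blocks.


Each code block uses 9 physical qubits for 3 logical qubit(s).
Number of complete blocks = floor(349 / 9) = 38
Logical qubits = 38 * 3
= 114

114


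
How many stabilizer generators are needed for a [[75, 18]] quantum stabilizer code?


For an [[n,k]] stabilizer code:
Number of stabilizer generators = n - k
= 75 - 18
= 57

57


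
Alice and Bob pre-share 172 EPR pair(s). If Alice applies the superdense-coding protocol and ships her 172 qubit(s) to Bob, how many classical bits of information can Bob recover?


Superdense coding allows 2 classical bits per shared entangled pair.
172 pair(s) -> 2 * 172 = 344 classical bits

344


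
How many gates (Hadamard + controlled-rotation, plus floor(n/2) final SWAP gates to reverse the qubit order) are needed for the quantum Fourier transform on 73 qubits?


Hadamard gates: 73
Controlled rotations: n*(n-1)/2 = 73*72/2 = 2628
SWAP gates: floor(n/2) = floor(73/2) = 36
Total = 73 + 2628 + 36
= 2737

2737


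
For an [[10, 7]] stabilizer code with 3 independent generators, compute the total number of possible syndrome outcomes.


Each stabilizer generator gives a binary (+1 or -1) measurement outcome.
With 3 independent generators:
Total syndromes = 2^3
= 8

8


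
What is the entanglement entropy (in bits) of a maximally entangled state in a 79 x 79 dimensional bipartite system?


For a maximally entangled state in d x d:
S = log2(d) = log2(79)
= 6.3038

6.3038


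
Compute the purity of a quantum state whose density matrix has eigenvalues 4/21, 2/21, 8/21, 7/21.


tr(rho^2) = sum of eigenvalues squared
= (4/21)^2 + (2/21)^2 + (8/21)^2 + (7/21)^2
= (16 + 4 + 64 + 49) / 441
= 133/441
= 0.3016

0.3016


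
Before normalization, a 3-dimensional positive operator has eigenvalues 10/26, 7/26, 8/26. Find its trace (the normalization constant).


tr(M) = sum of eigenvalues
= 10/26 + 7/26 + 8/26
= 25/26
= 0.9615

0.9615


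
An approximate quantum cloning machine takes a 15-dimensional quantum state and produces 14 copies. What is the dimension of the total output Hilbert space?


Output space = H^(tensor 14) where dim(H) = 15
dim = 15^14
= 225 (after 2 factors)
= 3375 (after 3 factors)
= 50625 (after 4 factors)
= 759375 (after 5 factors)
= 11390625 (after 6 factors)
= 170859375 (after 7 factors)
= 2562890625 (after 8 factors)
= 38443359375 (after 9 factors)
= 576650390625 (after 10 factors)
= 8649755859375 (after 11 factors)
= 129746337890625 (after 12 factors)
= 1946195068359375 (after 13 factors)
= 29192926025390625 (after 14 factors)
= 29192926025390625

29192926025390625


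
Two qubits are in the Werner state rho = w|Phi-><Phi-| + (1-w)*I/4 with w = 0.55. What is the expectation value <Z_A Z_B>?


|Phi-> = (|00> - |11>)/sqrt(2)
For the pure Bell state, <Z_A Z_B> = +1 (Bell-state Pauli correlator).
The maximally-mixed part I/4 has tr(I/4 * P tensor P) = 0 for any traceless Pauli P.
So <Z_A Z_B>_rho = w * (+1) + (1 - w) * 0
= 0.55 * (+1)
= 0.5500

0.5500


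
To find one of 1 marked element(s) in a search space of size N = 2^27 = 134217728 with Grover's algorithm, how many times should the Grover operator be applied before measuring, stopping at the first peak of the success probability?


After j Grover iterations the success probability is P(j) = sin^2((2j+1)*theta), where sin(theta) = sqrt(k/N).
N = 2^27 = 134217728, k = 1
sin(theta) = sqrt(k/N) = 8.631674575e-05
theta = arcsin(sqrt(k/N)) = 8.631674586e-05 rad
P(j) reaches its first maximum when (2j+1)*theta is as close as possible to pi/2, i.e. j = round(pi/(4*theta) - 1/2).
pi/(4*theta) - 1/2 = 9098.5242
(For comparison, the common estimate pi/4 * sqrt(N/k) = 9099.0243; the exact maximiser is used here.)
Optimal iterations = 9099

9099


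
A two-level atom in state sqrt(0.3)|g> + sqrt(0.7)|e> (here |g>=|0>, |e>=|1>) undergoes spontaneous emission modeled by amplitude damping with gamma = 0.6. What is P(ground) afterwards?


For amplitude damping with parameter gamma on state sqrt(a)|0> + sqrt(b)|1>:
alpha^2 = 0.3, beta^2 = 0.7
P(|0>) = alpha^2 + gamma * beta^2
= 0.3 + 0.6 * 0.7
= 0.3 + 0.4200
= 0.7200

0.7200


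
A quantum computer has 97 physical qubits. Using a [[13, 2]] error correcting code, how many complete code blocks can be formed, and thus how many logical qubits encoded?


Each code block uses 13 physical qubits for 2 logical qubit(s).
Number of complete blocks = floor(97 / 13) = 7
Logical qubits = 7 * 2
= 14

14


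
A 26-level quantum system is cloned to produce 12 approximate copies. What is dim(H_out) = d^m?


Output space = H^(tensor 12) where dim(H) = 26
dim = 26^12
= 676 (after 2 factors)
= 17576 (after 3 factors)
= 456976 (after 4 factors)
= 11881376 (after 5 factors)
= 308915776 (after 6 factors)
= 8031810176 (after 7 factors)
= 208827064576 (after 8 factors)
= 5429503678976 (after 9 factors)
= 141167095653376 (after 10 factors)
= 3670344486987776 (after 11 factors)
= 95428956661682176 (after 12 factors)
= 95428956661682176

95428956661682176


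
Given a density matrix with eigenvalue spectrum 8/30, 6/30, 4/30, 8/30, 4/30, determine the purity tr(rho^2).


tr(rho^2) = sum of eigenvalues squared
= (8/30)^2 + (6/30)^2 + (4/30)^2 + (8/30)^2 + (4/30)^2
= (64 + 36 + 16 + 64 + 16) / 900
= 196/900
= 0.2178

0.2178


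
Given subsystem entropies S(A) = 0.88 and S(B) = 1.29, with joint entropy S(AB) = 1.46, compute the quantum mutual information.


I(A:B) = S(A) + S(B) - S(AB)
= 0.88 + 1.29 - 1.46
= 0.7100

0.7100


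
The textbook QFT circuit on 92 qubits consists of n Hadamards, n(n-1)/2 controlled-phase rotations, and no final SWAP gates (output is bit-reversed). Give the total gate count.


Hadamard gates: 92
Controlled rotations: n*(n-1)/2 = 92*91/2 = 4186
SWAP gates: 0 (omitted)
Total = 92 + 4186
= 4278

4278


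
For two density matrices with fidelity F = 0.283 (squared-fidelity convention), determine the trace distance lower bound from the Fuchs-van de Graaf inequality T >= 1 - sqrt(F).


Fuchs-van de Graaf (squared-fidelity convention): 1 - sqrt(F) <= T <= sqrt(1 - F).
Lower bound: T >= 1 - sqrt(F)
sqrt(F) = sqrt(0.283) = 0.5320
T >= 1 - 0.5320
T >= 0.4680

0.4680


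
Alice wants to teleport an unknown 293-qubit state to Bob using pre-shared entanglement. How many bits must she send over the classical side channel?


Quantum teleportation requires 2 classical bits per qubit teleported.
293 qubit(s) -> 2 * 293 = 586 classical bits

586


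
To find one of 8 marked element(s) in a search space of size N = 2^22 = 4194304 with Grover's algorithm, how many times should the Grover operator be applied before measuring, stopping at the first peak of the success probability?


After j Grover iterations the success probability is P(j) = sin^2((2j+1)*theta), where sin(theta) = sqrt(k/N).
N = 2^22 = 4194304, k = 8
sin(theta) = sqrt(k/N) = 0.001381067932
theta = arcsin(sqrt(k/N)) = 0.001381068371 rad
P(j) reaches its first maximum when (2j+1)*theta is as close as possible to pi/2, i.e. j = round(pi/(4*theta) - 1/2).
pi/(4*theta) - 1/2 = 568.1888
(For comparison, the common estimate pi/4 * sqrt(N/k) = 568.6890; the exact maximiser is used here.)
Optimal iterations = 568

568


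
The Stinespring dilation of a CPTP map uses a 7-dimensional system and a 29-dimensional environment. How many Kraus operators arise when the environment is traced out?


Tracing out the environment in an orthonormal basis {|i>_E} gives Kraus operators K_i = <i|_E U |0>_E.
Number of Kraus operators = dim(H_env) = d_env
= 29

29


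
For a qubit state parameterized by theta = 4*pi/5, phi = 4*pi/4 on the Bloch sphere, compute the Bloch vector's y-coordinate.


theta = 2.5133, phi = 3.1416
r_y = sin(theta)*sin(phi) = 0.5878 * 0.0000
r_y = 0.0000

0.0000


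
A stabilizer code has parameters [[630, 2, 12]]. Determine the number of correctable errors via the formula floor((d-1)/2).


Code parameters: [[630, 2, 12]], distance d = 12.
Number of correctable errors = floor((d-1)/2)
= floor((12 - 1)/2)
= floor(11/2)
= 5

5


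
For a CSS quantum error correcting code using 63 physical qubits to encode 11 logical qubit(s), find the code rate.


Code rate R = k/n
= 11/63
= 0.1746

0.1746


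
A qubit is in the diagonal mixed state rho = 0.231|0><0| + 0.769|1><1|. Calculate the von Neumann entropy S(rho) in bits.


S = -p*log2(p) - (1-p)*log2(1-p)
p = 0.2310, 1-p = 0.7690
= -0.2310 * log2(0.2310) - 0.7690 * log2(0.7690)
= -(-0.4883) - (-0.2914)
= 0.7798

0.7798


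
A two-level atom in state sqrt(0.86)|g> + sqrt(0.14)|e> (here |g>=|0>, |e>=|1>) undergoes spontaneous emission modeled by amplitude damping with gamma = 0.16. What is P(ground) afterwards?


For amplitude damping with parameter gamma on state sqrt(a)|0> + sqrt(b)|1>:
alpha^2 = 0.86, beta^2 = 0.14
P(|0>) = alpha^2 + gamma * beta^2
= 0.86 + 0.16 * 0.14
= 0.86 + 0.0224
= 0.8824

0.8824


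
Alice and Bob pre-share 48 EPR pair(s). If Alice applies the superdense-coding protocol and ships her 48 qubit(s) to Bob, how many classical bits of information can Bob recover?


Superdense coding allows 2 classical bits per shared entangled pair.
48 pair(s) -> 2 * 48 = 96 classical bits

96


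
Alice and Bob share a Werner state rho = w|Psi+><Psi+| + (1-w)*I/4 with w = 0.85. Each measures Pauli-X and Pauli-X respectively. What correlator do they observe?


|Psi+> = (|01> + |10>)/sqrt(2)
For the pure Bell state, <X_A X_B> = +1 (Bell-state Pauli correlator).
The maximally-mixed part I/4 has tr(I/4 * P tensor P) = 0 for any traceless Pauli P.
So <X_A X_B>_rho = w * (+1) + (1 - w) * 0
= 0.85 * (+1)
= 0.8500

0.8500


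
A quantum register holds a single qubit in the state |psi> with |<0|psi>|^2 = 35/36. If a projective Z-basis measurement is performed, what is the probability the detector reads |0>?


|alpha|^2 = 35/36 = 0.9722
|beta|^2 = 1 - 35/36 = 1/36 = 0.0278
P(|0>) = |alpha|^2 = 0.9722

0.9722


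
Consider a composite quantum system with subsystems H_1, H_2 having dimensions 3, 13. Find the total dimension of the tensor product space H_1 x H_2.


dim(H_1 x H_2) = 3 * 13
= 39

39


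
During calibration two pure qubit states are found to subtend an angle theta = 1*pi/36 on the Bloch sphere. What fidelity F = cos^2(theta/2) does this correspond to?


For states separated by angle theta on Bloch sphere:
F = cos^2(theta/2)
theta = 1*pi/36 = 0.0873
theta/2 = 0.0436
cos(theta/2) = 0.9990
F = 0.9981

0.9981


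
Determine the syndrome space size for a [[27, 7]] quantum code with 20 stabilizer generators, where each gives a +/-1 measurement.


Each stabilizer generator gives a binary (+1 or -1) measurement outcome.
With 20 independent generators:
Total syndromes = 2^20
= 1048576

1048576


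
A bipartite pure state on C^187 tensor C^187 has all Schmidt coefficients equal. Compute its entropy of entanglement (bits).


For a maximally entangled state in d x d:
S = log2(d) = log2(187)
= 7.5469

7.5469


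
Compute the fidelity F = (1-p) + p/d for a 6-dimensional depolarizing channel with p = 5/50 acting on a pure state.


F = (1-p) + p/d
= (1 - 0.1000) + 0.1000/6
= 0.9000 + 0.0167
= 0.9167

0.9167


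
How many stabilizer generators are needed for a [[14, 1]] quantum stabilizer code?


For an [[n,k]] stabilizer code:
Number of stabilizer generators = n - k
= 14 - 1
= 13

13


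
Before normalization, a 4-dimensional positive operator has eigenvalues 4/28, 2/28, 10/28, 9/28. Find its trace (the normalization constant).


tr(M) = sum of eigenvalues
= 4/28 + 2/28 + 10/28 + 9/28
= 25/28
= 0.8929

0.8929


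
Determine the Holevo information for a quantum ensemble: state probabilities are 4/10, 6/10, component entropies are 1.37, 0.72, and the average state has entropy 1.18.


chi = S(rho) - sum_i p_i * S(rho_i)
Weighted entropy = 4/10 * 1.37 + 6/10 * 0.72
= 0.9800
chi = 1.18 - 0.9800
= 0.2000

0.2000


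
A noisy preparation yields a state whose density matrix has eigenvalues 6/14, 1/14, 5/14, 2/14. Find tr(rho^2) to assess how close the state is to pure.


tr(rho^2) = sum of eigenvalues squared
= (6/14)^2 + (1/14)^2 + (5/14)^2 + (2/14)^2
= (36 + 1 + 25 + 4) / 196
= 66/196
= 0.3367

0.3367


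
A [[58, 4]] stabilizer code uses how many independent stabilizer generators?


For an [[n,k]] stabilizer code:
Number of stabilizer generators = n - k
= 58 - 4
= 54

54


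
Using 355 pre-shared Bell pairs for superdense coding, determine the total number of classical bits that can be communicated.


Superdense coding allows 2 classical bits per shared entangled pair.
355 pair(s) -> 2 * 355 = 710 classical bits

710


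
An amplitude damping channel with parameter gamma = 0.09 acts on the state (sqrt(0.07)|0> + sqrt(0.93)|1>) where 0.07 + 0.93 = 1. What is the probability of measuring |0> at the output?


For amplitude damping with parameter gamma on state sqrt(a)|0> + sqrt(b)|1>:
alpha^2 = 0.07, beta^2 = 0.93
P(|0>) = alpha^2 + gamma * beta^2
= 0.07 + 0.09 * 0.93
= 0.07 + 0.0837
= 0.1537

0.1537


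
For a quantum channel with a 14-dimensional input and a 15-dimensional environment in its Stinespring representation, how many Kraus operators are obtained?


Tracing out the environment in an orthonormal basis {|i>_E} gives Kraus operators K_i = <i|_E U |0>_E.
Number of Kraus operators = dim(H_env) = d_env
= 15

15


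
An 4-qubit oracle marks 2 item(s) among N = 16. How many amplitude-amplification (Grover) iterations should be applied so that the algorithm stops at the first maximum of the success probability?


After j Grover iterations the success probability is P(j) = sin^2((2j+1)*theta), where sin(theta) = sqrt(k/N).
N = 2^4 = 16, k = 2
sin(theta) = sqrt(k/N) = 0.3535533906
theta = arcsin(sqrt(k/N)) = 0.3613671239 rad
P(j) reaches its first maximum when (2j+1)*theta is as close as possible to pi/2, i.e. j = round(pi/(4*theta) - 1/2).
pi/(4*theta) - 1/2 = 1.6734
(For comparison, the common estimate pi/4 * sqrt(N/k) = 2.2214; the exact maximiser is used here.)
Optimal iterations = 2

2


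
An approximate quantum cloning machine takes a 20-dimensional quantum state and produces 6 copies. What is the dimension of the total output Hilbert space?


Output space = H^(tensor 6) where dim(H) = 20
dim = 20^6
= 400 (after 2 factors)
= 8000 (after 3 factors)
= 160000 (after 4 factors)
= 3200000 (after 5 factors)
= 64000000 (after 6 factors)
= 64000000

64000000


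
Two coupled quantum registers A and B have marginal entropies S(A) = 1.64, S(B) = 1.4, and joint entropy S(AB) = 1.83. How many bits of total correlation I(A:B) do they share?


I(A:B) = S(A) + S(B) - S(AB)
= 1.64 + 1.4 - 1.83
= 1.2100

1.2100


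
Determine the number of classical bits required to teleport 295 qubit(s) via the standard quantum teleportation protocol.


Quantum teleportation requires 2 classical bits per qubit teleported.
295 qubit(s) -> 2 * 295 = 590 classical bits

590


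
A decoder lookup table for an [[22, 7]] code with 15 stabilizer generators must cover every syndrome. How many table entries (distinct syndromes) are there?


Each stabilizer generator gives a binary (+1 or -1) measurement outcome.
With 15 independent generators:
Total syndromes = 2^15
= 32768

32768


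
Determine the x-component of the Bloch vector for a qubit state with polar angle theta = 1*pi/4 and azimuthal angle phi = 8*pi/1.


theta = 0.7854, phi = 25.1327
r_x = sin(theta)*cos(phi) = 0.7071 * 1.0000
r_x = 0.7071

0.7071


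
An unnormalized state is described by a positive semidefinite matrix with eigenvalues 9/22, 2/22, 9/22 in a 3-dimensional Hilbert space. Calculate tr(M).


tr(M) = sum of eigenvalues
= 9/22 + 2/22 + 9/22
= 20/22
= 0.9091

0.9091


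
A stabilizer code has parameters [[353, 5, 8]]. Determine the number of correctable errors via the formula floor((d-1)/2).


Code parameters: [[353, 5, 8]], distance d = 8.
Number of correctable errors = floor((d-1)/2)
= floor((8 - 1)/2)
= floor(7/2)
= 3

3


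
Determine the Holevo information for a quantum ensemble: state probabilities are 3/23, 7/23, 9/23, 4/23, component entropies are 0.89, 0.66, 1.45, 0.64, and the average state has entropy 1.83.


chi = S(rho) - sum_i p_i * S(rho_i)
Weighted entropy = 3/23 * 0.89 + 7/23 * 0.66 + 9/23 * 1.45 + 4/23 * 0.64
= 0.9957
chi = 1.83 - 0.9957
= 0.8343

0.8343


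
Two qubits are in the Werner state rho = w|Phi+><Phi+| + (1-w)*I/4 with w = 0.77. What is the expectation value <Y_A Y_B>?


|Phi+> = (|00> + |11>)/sqrt(2)
For the pure Bell state, <Y_A Y_B> = -1 (Bell-state Pauli correlator).
The maximally-mixed part I/4 has tr(I/4 * P tensor P) = 0 for any traceless Pauli P.
So <Y_A Y_B>_rho = w * (-1) + (1 - w) * 0
= 0.77 * (-1)
= -0.7700

-0.7700


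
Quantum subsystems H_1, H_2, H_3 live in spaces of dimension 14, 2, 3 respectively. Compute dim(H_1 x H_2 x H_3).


dim(H_1 x H_2 x H_3) = 14 * 2 * 3
= 28 * 3
= 84

84


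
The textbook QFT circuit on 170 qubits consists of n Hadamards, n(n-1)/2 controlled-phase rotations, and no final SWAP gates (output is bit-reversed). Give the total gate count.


Hadamard gates: 170
Controlled rotations: n*(n-1)/2 = 170*169/2 = 14365
SWAP gates: 0 (omitted)
Total = 170 + 14365
= 14535

14535


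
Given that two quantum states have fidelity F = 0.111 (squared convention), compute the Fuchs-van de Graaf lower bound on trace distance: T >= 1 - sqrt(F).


Fuchs-van de Graaf (squared-fidelity convention): 1 - sqrt(F) <= T <= sqrt(1 - F).
Lower bound: T >= 1 - sqrt(F)
sqrt(F) = sqrt(0.111) = 0.3332
T >= 1 - 0.3332
T >= 0.6668

0.6668


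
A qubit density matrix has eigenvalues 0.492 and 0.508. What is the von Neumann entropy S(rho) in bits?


S = -p*log2(p) - (1-p)*log2(1-p)
p = 0.4920, 1-p = 0.5080
= -0.4920 * log2(0.4920) - 0.5080 * log2(0.5080)
= -(-0.5034) - (-0.4964)
= 0.9998

0.9998


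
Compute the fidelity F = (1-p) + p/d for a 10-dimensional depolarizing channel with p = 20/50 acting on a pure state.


F = (1-p) + p/d
= (1 - 0.4000) + 0.4000/10
= 0.6000 + 0.0400
= 0.6400

0.6400


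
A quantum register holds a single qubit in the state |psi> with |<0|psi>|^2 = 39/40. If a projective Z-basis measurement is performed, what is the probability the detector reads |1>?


|alpha|^2 = 39/40 = 0.9750
|beta|^2 = 1 - 39/40 = 1/40 = 0.0250
P(|1>) = |beta|^2 = 0.0250

0.0250


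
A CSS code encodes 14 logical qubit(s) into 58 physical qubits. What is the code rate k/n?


Code rate R = k/n
= 14/58
= 0.2414

0.2414


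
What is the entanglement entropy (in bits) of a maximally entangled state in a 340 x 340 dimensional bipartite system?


For a maximally entangled state in d x d:
S = log2(d) = log2(340)
= 8.4094

8.4094


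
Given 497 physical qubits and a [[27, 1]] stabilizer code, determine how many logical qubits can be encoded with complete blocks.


Each code block uses 27 physical qubits for 1 logical qubit(s).
Number of complete blocks = floor(497 / 27) = 18
Logical qubits = 18 * 1
= 18

18


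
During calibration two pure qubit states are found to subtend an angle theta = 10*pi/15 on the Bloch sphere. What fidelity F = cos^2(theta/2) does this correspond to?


For states separated by angle theta on Bloch sphere:
F = cos^2(theta/2)
theta = 10*pi/15 = 2.0944
theta/2 = 1.0472
cos(theta/2) = 0.5000
F = 0.2500

0.2500


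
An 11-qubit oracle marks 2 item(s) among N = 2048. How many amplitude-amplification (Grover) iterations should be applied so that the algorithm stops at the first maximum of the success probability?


After j Grover iterations the success probability is P(j) = sin^2((2j+1)*theta), where sin(theta) = sqrt(k/N).
N = 2^11 = 2048, k = 2
sin(theta) = sqrt(k/N) = 0.03125
theta = arcsin(sqrt(k/N)) = 0.0312550885 rad
P(j) reaches its first maximum when (2j+1)*theta is as close as possible to pi/2, i.e. j = round(pi/(4*theta) - 1/2).
pi/(4*theta) - 1/2 = 24.6286
(For comparison, the common estimate pi/4 * sqrt(N/k) = 25.1327; the exact maximiser is used here.)
Optimal iterations = 25

25


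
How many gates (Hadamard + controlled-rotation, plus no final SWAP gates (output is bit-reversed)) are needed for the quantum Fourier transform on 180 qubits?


Hadamard gates: 180
Controlled rotations: n*(n-1)/2 = 180*179/2 = 16110
SWAP gates: 0 (omitted)
Total = 180 + 16110
= 16290

16290


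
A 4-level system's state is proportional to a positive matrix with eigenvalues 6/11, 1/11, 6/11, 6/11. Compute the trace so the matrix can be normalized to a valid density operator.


tr(M) = sum of eigenvalues
= 6/11 + 1/11 + 6/11 + 6/11
= 19/11
= 1.7273

1.7273


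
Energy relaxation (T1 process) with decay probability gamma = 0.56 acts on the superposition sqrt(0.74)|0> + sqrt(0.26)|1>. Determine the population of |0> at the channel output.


For amplitude damping with parameter gamma on state sqrt(a)|0> + sqrt(b)|1>:
alpha^2 = 0.74, beta^2 = 0.26
P(|0>) = alpha^2 + gamma * beta^2
= 0.74 + 0.56 * 0.26
= 0.74 + 0.1456
= 0.8856

0.8856


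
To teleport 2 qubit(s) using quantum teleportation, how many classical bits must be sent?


Quantum teleportation requires 2 classical bits per qubit teleported.
2 qubit(s) -> 2 * 2 = 4 classical bits

4


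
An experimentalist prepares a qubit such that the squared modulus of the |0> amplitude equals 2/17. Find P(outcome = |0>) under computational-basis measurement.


|alpha|^2 = 2/17 = 0.1176
|beta|^2 = 1 - 2/17 = 15/17 = 0.8824
P(|0>) = |alpha|^2 = 0.1176

0.1176


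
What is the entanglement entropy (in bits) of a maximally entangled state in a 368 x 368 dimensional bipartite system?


For a maximally entangled state in d x d:
S = log2(d) = log2(368)
= 8.5236

8.5236


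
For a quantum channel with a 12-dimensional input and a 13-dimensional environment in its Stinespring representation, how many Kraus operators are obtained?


Tracing out the environment in an orthonormal basis {|i>_E} gives Kraus operators K_i = <i|_E U |0>_E.
Number of Kraus operators = dim(H_env) = d_env
= 13

13


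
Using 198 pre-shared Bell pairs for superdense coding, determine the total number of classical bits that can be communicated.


Superdense coding allows 2 classical bits per shared entangled pair.
198 pair(s) -> 2 * 198 = 396 classical bits

396


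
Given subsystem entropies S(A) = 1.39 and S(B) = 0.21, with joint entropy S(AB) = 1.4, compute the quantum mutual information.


I(A:B) = S(A) + S(B) - S(AB)
= 1.39 + 0.21 - 1.4
= 0.2000

0.2000


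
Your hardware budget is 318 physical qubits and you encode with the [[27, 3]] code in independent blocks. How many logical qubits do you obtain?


Each code block uses 27 physical qubits for 3 logical qubit(s).
Number of complete blocks = floor(318 / 27) = 11
Logical qubits = 11 * 3
= 33

33


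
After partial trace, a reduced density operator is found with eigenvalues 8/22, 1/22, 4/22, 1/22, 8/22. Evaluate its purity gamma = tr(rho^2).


tr(rho^2) = sum of eigenvalues squared
= (8/22)^2 + (1/22)^2 + (4/22)^2 + (1/22)^2 + (8/22)^2
= (64 + 1 + 16 + 1 + 64) / 484
= 146/484
= 0.3017

0.3017


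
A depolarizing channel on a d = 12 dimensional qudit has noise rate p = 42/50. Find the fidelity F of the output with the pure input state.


F = (1-p) + p/d
= (1 - 0.8400) + 0.8400/12
= 0.1600 + 0.0700
= 0.2300

0.2300


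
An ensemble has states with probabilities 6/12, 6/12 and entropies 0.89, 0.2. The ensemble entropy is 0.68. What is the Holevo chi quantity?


chi = S(rho) - sum_i p_i * S(rho_i)
Weighted entropy = 6/12 * 0.89 + 6/12 * 0.2
= 0.5450
chi = 0.68 - 0.5450
= 0.1350

0.1350


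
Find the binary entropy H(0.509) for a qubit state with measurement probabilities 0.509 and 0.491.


S = -p*log2(p) - (1-p)*log2(1-p)
p = 0.5090, 1-p = 0.4910
= -0.5090 * log2(0.5090) - 0.4910 * log2(0.4910)
= -(-0.4959) - (-0.5039)
= 0.9998

0.9998


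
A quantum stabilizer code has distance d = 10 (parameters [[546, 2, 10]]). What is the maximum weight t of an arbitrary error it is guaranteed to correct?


Code parameters: [[546, 2, 10]], distance d = 10.
Number of correctable errors = floor((d-1)/2)
= floor((10 - 1)/2)
= floor(9/2)
= 4

4


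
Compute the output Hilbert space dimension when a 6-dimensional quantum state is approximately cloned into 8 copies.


Output space = H^(tensor 8) where dim(H) = 6
dim = 6^8
= 36 (after 2 factors)
= 216 (after 3 factors)
= 1296 (after 4 factors)
= 7776 (after 5 factors)
= 46656 (after 6 factors)
= 279936 (after 7 factors)
= 1679616 (after 8 factors)
= 1679616

1679616


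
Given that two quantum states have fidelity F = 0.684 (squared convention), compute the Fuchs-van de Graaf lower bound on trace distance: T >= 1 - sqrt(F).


Fuchs-van de Graaf (squared-fidelity convention): 1 - sqrt(F) <= T <= sqrt(1 - F).
Lower bound: T >= 1 - sqrt(F)
sqrt(F) = sqrt(0.684) = 0.8270
T >= 1 - 0.8270
T >= 0.1730

0.1730


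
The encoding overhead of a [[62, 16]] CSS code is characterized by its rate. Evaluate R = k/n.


Code rate R = k/n
= 16/62
= 0.2581

0.2581


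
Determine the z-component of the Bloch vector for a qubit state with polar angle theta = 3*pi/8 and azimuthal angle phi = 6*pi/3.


theta = 1.1781, phi = 6.2832
r_z = cos(theta) = 0.3827

0.3827


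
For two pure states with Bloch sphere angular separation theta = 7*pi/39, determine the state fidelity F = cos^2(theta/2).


For states separated by angle theta on Bloch sphere:
F = cos^2(theta/2)
theta = 7*pi/39 = 0.5639
theta/2 = 0.2819
cos(theta/2) = 0.9605
F = 0.9226

0.9226


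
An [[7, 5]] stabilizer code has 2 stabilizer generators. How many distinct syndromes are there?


Each stabilizer generator gives a binary (+1 or -1) measurement outcome.
With 2 independent generators:
Total syndromes = 2^2
= 4

4


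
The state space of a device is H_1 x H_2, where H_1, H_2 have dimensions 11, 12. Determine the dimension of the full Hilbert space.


dim(H_1 x H_2) = 11 * 12
= 132

132


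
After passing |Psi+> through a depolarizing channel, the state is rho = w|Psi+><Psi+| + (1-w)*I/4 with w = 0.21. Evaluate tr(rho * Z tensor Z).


|Psi+> = (|01> + |10>)/sqrt(2)
For the pure Bell state, <Z_A Z_B> = -1 (Bell-state Pauli correlator).
The maximally-mixed part I/4 has tr(I/4 * P tensor P) = 0 for any traceless Pauli P.
So <Z_A Z_B>_rho = w * (-1) + (1 - w) * 0
= 0.21 * (-1)
= -0.2100

-0.2100


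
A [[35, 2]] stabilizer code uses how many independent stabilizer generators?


For an [[n,k]] stabilizer code:
Number of stabilizer generators = n - k
= 35 - 2
= 33

33


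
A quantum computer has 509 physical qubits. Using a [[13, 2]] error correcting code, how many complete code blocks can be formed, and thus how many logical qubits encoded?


Each code block uses 13 physical qubits for 2 logical qubit(s).
Number of complete blocks = floor(509 / 13) = 39
Logical qubits = 39 * 2
= 78

78


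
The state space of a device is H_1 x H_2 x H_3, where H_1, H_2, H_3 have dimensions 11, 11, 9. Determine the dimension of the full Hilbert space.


dim(H_1 x H_2 x H_3) = 11 * 11 * 9
= 121 * 9
= 1089

1089


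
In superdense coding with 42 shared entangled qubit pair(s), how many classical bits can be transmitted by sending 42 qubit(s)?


Superdense coding allows 2 classical bits per shared entangled pair.
42 pair(s) -> 2 * 42 = 84 classical bits

84


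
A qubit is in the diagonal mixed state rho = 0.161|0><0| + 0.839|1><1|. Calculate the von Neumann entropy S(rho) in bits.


S = -p*log2(p) - (1-p)*log2(1-p)
p = 0.1610, 1-p = 0.8390
= -0.1610 * log2(0.1610) - 0.8390 * log2(0.8390)
= -(-0.4242) - (-0.2125)
= 0.6367

0.6367


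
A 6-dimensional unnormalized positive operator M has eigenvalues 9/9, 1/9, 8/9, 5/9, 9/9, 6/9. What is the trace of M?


tr(M) = sum of eigenvalues
= 9/9 + 1/9 + 8/9 + 5/9 + 9/9 + 6/9
= 38/9
= 4.2222

4.2222


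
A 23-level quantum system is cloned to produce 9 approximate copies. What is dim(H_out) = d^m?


Output space = H^(tensor 9) where dim(H) = 23
dim = 23^9
= 529 (after 2 factors)
= 12167 (after 3 factors)
= 279841 (after 4 factors)
= 6436343 (after 5 factors)
= 148035889 (after 6 factors)
= 3404825447 (after 7 factors)
= 78310985281 (after 8 factors)
= 1801152661463 (after 9 factors)
= 1801152661463

1801152661463


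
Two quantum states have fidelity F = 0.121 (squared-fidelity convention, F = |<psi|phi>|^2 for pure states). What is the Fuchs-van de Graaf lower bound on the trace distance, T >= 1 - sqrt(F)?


Fuchs-van de Graaf (squared-fidelity convention): 1 - sqrt(F) <= T <= sqrt(1 - F).
Lower bound: T >= 1 - sqrt(F)
sqrt(F) = sqrt(0.121) = 0.3479
T >= 1 - 0.3479
T >= 0.6521

0.6521


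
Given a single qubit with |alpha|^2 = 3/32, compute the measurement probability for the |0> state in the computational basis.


|alpha|^2 = 3/32 = 0.0938
|beta|^2 = 1 - 3/32 = 29/32 = 0.9062
P(|0>) = |alpha|^2 = 0.0938

0.0938


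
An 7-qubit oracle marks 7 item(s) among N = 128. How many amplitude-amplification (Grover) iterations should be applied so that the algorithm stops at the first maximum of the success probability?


After j Grover iterations the success probability is P(j) = sin^2((2j+1)*theta), where sin(theta) = sqrt(k/N).
N = 2^7 = 128, k = 7
sin(theta) = sqrt(k/N) = 0.2338535867
theta = arcsin(sqrt(k/N)) = 0.2360392927 rad
P(j) reaches its first maximum when (2j+1)*theta is as close as possible to pi/2, i.e. j = round(pi/(4*theta) - 1/2).
pi/(4*theta) - 1/2 = 2.8274
(For comparison, the common estimate pi/4 * sqrt(N/k) = 3.3585; the exact maximiser is used here.)
Optimal iterations = 3

3


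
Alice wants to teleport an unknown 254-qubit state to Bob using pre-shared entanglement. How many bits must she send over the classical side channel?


Quantum teleportation requires 2 classical bits per qubit teleported.
254 qubit(s) -> 2 * 254 = 508 classical bits

508


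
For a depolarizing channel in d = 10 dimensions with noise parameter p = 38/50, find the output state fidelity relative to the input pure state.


F = (1-p) + p/d
= (1 - 0.7600) + 0.7600/10
= 0.2400 + 0.0760
= 0.3160

0.3160


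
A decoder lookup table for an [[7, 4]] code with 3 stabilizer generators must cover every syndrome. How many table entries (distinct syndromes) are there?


Each stabilizer generator gives a binary (+1 or -1) measurement outcome.
With 3 independent generators:
Total syndromes = 2^3
= 8

8


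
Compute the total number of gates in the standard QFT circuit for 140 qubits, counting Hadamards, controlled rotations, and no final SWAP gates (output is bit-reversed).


Hadamard gates: 140
Controlled rotations: n*(n-1)/2 = 140*139/2 = 9730
SWAP gates: 0 (omitted)
Total = 140 + 9730
= 9870

9870


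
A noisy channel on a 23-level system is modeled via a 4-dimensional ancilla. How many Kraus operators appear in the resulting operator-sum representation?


Tracing out the environment in an orthonormal basis {|i>_E} gives Kraus operators K_i = <i|_E U |0>_E.
Number of Kraus operators = dim(H_env) = d_env
= 4

4


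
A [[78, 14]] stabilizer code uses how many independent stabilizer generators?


For an [[n,k]] stabilizer code:
Number of stabilizer generators = n - k
= 78 - 14
= 64

64


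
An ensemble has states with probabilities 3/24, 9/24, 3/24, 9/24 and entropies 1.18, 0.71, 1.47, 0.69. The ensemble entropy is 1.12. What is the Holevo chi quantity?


chi = S(rho) - sum_i p_i * S(rho_i)
Weighted entropy = 3/24 * 1.18 + 9/24 * 0.71 + 3/24 * 1.47 + 9/24 * 0.69
= 0.8562
chi = 1.12 - 0.8562
= 0.2638

0.2638


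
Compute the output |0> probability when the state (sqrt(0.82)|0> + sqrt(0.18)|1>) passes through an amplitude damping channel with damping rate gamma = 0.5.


For amplitude damping with parameter gamma on state sqrt(a)|0> + sqrt(b)|1>:
alpha^2 = 0.82, beta^2 = 0.18
P(|0>) = alpha^2 + gamma * beta^2
= 0.82 + 0.5 * 0.18
= 0.82 + 0.0900
= 0.9100

0.9100


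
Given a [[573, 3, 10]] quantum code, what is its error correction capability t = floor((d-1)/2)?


Code parameters: [[573, 3, 10]], distance d = 10.
Number of correctable errors = floor((d-1)/2)
= floor((10 - 1)/2)
= floor(9/2)
= 4

4


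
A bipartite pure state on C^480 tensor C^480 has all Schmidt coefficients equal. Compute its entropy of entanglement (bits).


For a maximally entangled state in d x d:
S = log2(d) = log2(480)
= 8.9069

8.9069


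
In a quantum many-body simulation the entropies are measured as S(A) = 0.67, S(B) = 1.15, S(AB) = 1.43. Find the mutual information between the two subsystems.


I(A:B) = S(A) + S(B) - S(AB)
= 0.67 + 1.15 - 1.43
= 0.3900

0.3900


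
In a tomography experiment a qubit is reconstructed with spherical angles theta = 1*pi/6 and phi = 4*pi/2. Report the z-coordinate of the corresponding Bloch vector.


theta = 0.5236, phi = 6.2832
r_z = cos(theta) = 0.8660

0.8660


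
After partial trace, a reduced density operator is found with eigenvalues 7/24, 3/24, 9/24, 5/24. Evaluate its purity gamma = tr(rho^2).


tr(rho^2) = sum of eigenvalues squared
= (7/24)^2 + (3/24)^2 + (9/24)^2 + (5/24)^2
= (49 + 9 + 81 + 25) / 576
= 164/576
= 0.2847

0.2847


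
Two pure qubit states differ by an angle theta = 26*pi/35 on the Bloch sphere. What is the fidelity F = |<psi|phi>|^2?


For states separated by angle theta on Bloch sphere:
F = cos^2(theta/2)
theta = 26*pi/35 = 2.3338
theta/2 = 1.1669
cos(theta/2) = 0.3930
F = 0.1545

0.1545


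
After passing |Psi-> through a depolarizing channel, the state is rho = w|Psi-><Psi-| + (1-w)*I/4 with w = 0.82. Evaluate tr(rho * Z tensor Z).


|Psi-> = (|01> - |10>)/sqrt(2)
For the pure Bell state, <Z_A Z_B> = -1 (Bell-state Pauli correlator).
The maximally-mixed part I/4 has tr(I/4 * P tensor P) = 0 for any traceless Pauli P.
So <Z_A Z_B>_rho = w * (-1) + (1 - w) * 0
= 0.82 * (-1)
= -0.8200

-0.8200


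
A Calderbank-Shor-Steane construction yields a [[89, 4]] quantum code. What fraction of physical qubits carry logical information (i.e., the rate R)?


Code rate R = k/n
= 4/89
= 0.0449

0.0449
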